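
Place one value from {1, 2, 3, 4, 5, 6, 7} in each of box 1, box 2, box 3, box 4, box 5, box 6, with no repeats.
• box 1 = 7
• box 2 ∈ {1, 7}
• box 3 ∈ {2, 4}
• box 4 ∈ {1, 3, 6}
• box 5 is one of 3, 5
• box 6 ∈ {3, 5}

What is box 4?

6

box 1 must be 7 (only option left). Eliminate 7 elsewhere: box 2.
box 2's domain is down to {1}, so box 2 = 1. So box 4 can't be 1.
The 2 variables box 5 and box 6 are confined to {3, 5}, which locks those values in; drop them from box 4.
So box 4 = 6.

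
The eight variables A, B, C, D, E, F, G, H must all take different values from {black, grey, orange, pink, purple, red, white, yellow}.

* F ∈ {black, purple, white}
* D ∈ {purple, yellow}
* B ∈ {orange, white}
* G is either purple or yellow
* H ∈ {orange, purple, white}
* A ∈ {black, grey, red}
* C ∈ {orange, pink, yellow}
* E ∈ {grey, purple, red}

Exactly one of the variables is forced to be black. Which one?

The 8 variables together cover exactly {black, grey, orange, pink, purple, red, white, yellow} — 8 values for 8 variables — and pink appears only in C's list, so C = pink.
D and G share exactly the 2 values {purple, yellow}; by pigeonhole those values go to them, so strike purple, yellow from E, F, H.
B and H share exactly the 2 values {orange, white}; by pigeonhole those values go to them, so strike orange, white from F.
So black goes to F.

F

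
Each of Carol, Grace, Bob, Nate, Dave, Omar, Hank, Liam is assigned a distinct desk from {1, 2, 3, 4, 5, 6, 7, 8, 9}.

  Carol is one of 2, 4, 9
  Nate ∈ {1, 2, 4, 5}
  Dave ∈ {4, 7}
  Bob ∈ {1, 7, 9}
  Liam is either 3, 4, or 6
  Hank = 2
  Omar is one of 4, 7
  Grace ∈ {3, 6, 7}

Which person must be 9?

Hank must be 2 (only option left). Strike 2 from Carol, Nate.
The 7 still-open variables draw from only 7 values {1, 3, 4, 5, 6, 7, 9}, so each is used; only Nate can be 5, hence Nate = 5.
The 6 still-open variables draw from only 6 values {1, 3, 4, 6, 7, 9}, so each is used; only Bob can be 1, hence Bob = 1.
The 5 still-open variables together cover exactly {3, 4, 6, 7, 9} — 5 values for 5 variables — and 9 appears only in Carol's list, so Carol = 9.

Carol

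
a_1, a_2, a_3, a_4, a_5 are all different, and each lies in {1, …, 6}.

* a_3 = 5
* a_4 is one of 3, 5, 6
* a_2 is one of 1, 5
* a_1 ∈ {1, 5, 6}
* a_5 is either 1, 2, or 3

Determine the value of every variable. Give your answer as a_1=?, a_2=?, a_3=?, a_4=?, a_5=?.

a_3 has just one choice, so a_3 = 5. Remove 5 from a_1, a_2, a_4.
a_2 must be 1 (only option left). So a_1, a_5 can't be 1.
a_1's domain is down to {6}, so a_1 = 6. So a_4 can't be 6.
a_4 has just one choice, so a_4 = 3. Eliminate 3 elsewhere: a_5.
a_5 has just one choice, so a_5 = 2.

a_1=6, a_2=1, a_3=5, a_4=3, a_5=2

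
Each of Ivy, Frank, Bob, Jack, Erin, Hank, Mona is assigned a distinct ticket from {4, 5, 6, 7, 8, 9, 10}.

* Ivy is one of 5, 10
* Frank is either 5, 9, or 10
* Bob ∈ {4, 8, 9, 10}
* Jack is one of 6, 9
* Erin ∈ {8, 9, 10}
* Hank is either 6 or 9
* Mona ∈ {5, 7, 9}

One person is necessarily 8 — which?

The 7 variables together cover exactly {4, 5, 6, 7, 8, 9, 10} — 7 values for 7 variables — and 4 appears only in Bob's list, so Bob = 4.
The 6 still-open variables together cover exactly {5, 6, 7, 8, 9, 10} — 6 values for 6 variables — and 7 appears only in Mona's list, so Mona = 7.
The 5 still-open variables draw from only 5 values {5, 6, 8, 9, 10}, so each is used; only Erin can be 8, hence Erin = 8.

Erin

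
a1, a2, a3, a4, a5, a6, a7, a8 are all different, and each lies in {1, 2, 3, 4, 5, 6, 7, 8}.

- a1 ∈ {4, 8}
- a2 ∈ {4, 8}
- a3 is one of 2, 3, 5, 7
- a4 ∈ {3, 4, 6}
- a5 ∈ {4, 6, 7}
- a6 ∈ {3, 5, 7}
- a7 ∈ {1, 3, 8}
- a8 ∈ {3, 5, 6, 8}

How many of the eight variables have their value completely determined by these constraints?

2

Among the 8 variables, 1 fits only a7 (and all 8 values in {1, 2, 3, 4, 5, 6, 7, 8} must be used), so a7 = 1.
The 7 still-open variables together cover exactly {2, 3, 4, 5, 6, 7, 8} — 7 values for 7 variables — and 2 appears only in a3's list, so a3 = 2.
a1 and a2 between them cover only {4, 8} — a naked pair. Remove those values from a4, a5, a8.
Determined: a3=2, a7=1. The other variables each still have more than one consistent value. That makes 2.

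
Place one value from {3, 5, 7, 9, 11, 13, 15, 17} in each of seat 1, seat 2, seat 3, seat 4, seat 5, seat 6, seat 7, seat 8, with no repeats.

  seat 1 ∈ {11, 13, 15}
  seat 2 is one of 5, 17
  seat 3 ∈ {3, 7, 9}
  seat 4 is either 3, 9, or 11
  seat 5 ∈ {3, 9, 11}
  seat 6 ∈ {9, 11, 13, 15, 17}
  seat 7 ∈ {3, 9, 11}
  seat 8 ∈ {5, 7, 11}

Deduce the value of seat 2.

seat 4, seat 5, seat 7 share exactly the 3 values {3, 9, 11}; by pigeonhole those values go to them, so strike 3, 9, 11 from seat 1, seat 3, seat 6, seat 8.
seat 3's domain is down to {7}, so seat 3 = 7. Eliminate 7 elsewhere: seat 8.
seat 8 has just one choice, so seat 8 = 5. Remove 5 from seat 2.
So seat 2 = 17.

17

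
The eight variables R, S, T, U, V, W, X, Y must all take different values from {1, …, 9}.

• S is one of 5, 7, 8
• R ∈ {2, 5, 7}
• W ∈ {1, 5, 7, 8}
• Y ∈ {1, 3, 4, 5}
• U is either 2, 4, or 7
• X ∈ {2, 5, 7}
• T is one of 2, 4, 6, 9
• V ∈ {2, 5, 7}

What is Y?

R, V, X share exactly the 3 values {2, 5, 7}; by pigeonhole those values go to them, so strike 2, 5, 7 from S, T, U, W, Y.
S's domain is down to {8}, so S = 8. Strike 8 from W.
U must be 4 (only option left). So T, Y can't be 4.
W has just one choice, so W = 1. Strike 1 from Y.
So Y = 3.

3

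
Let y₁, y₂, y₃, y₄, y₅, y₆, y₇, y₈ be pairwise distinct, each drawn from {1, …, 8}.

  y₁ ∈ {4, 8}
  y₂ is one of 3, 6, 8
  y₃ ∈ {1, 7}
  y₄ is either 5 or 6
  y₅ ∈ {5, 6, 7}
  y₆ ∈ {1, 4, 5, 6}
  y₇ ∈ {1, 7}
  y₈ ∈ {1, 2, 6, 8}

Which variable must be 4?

y₆

Among the 8 variables, 2 fits only y₈ (and all 8 values in {1, 2, 3, 4, 5, 6, 7, 8} must be used), so y₈ = 2.
The 7 still-open variables together cover exactly {1, 3, 4, 5, 6, 7, 8} — 7 values for 7 variables — and 3 appears only in y₂'s list, so y₂ = 3.
Among the 6 still-open variables, 8 fits only y₁ (and all 6 values in {1, 4, 5, 6, 7, 8} must be used), so y₁ = 8.
Among the 5 still-open variables, 4 fits only y₆ (and all 5 values in {1, 4, 5, 6, 7} must be used), so y₆ = 4.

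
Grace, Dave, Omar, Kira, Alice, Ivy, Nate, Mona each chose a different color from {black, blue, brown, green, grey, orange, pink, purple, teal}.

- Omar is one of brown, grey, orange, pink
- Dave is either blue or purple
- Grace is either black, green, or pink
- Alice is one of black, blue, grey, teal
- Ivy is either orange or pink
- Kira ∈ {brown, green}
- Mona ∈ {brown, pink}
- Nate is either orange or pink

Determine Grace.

black

Ivy and Nate share exactly the 2 values {orange, pink}; by pigeonhole those values go to them, so strike orange, pink from Grace, Omar, Mona.
That leaves Mona = brown. Strike brown from Omar, Kira.
Omar must be grey (only option left). So Alice can't be grey.
Kira must be green (only option left). Eliminate green elsewhere: Grace.
So Grace = black.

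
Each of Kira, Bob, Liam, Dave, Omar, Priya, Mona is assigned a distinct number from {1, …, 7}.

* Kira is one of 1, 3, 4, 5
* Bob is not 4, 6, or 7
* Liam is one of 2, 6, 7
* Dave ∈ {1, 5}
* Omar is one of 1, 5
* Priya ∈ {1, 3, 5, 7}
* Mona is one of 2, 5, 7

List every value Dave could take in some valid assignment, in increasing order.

The 7 variables together cover exactly {1, 2, 3, 4, 5, 6, 7} — 7 values for 7 variables — and 4 appears only in Kira's list, so Kira = 4.
The 6 still-open variables draw from only 6 values {1, 2, 3, 5, 6, 7}, so each is used; only Liam can be 6, hence Liam = 6.
Dave and Omar between them cover only {1, 5} — a naked pair. Remove those values from Bob, Priya, Mona.
No further eliminations apply; Dave can still be any of 1, 5.

1, 5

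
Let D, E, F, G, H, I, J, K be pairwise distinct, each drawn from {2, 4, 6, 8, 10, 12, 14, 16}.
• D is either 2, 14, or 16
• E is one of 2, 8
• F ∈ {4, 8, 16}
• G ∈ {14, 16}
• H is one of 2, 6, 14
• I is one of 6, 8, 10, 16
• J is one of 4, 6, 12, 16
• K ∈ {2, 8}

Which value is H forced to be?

6

Among the 8 variables, 10 fits only I (and all 8 values in {2, 4, 6, 8, 10, 12, 14, 16} must be used), so I = 10.
The 7 still-open variables together cover exactly {2, 4, 6, 8, 12, 14, 16} — 7 values for 7 variables — and 12 appears only in J's list, so J = 12.
The 6 still-open variables together cover exactly {2, 4, 6, 8, 14, 16} — 6 values for 6 variables — and 4 appears only in F's list, so F = 4.
The 5 still-open variables together cover exactly {2, 6, 8, 14, 16} — 5 values for 5 variables — and 6 appears only in H's list, so H = 6.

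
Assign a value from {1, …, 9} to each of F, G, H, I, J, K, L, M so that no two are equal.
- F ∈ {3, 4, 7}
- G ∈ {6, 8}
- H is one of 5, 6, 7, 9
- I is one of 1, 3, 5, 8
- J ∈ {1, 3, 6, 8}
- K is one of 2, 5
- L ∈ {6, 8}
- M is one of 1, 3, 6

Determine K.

2

The 2 variables G and L are confined to {6, 8}, which locks those values in; drop them from H, I, J, M.
J and M share exactly the 2 values {1, 3}; by pigeonhole those values go to them, so strike 1, 3 from F, I.
That leaves I = 5. Remove 5 from H, K.
So K = 2.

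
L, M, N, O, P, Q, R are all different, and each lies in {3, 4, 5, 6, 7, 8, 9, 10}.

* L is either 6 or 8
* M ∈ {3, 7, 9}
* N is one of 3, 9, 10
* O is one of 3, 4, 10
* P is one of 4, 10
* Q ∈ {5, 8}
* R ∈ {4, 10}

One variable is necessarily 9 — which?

P and R between them cover only {4, 10} — a naked pair. Remove those values from N, O.
That leaves O = 3. Eliminate 3 elsewhere: M, N.
So 9 goes to N.

N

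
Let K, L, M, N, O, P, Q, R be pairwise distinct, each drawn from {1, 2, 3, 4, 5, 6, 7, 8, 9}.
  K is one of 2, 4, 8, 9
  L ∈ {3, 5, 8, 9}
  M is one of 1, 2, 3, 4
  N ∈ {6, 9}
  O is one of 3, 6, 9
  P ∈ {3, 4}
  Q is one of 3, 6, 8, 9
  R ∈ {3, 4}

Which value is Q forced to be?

8

Among the 8 variables, 1 fits only M (and all 8 values in {1, 2, 3, 4, 5, 6, 8, 9} must be used), so M = 1.
The 7 still-open variables draw from only 7 values {2, 3, 4, 5, 6, 8, 9}, so each is used; only K can be 2, hence K = 2.
The 6 still-open variables draw from only 6 values {3, 4, 5, 6, 8, 9}, so each is used; only L can be 5, hence L = 5.
The 5 still-open variables draw from only 5 values {3, 4, 6, 8, 9}, so each is used; only Q can be 8, hence Q = 8.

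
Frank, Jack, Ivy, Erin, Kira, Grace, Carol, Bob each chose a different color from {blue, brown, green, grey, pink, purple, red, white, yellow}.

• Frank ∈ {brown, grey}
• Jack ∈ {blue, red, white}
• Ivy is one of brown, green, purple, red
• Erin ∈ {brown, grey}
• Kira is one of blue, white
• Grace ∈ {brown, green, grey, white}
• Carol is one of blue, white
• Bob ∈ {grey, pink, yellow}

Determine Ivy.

Frank and Erin between them cover only {brown, grey} — a naked pair. Remove those values from Ivy, Grace, Bob.
Kira and Carol between them cover only {blue, white} — a naked pair. Remove those values from Jack, Grace.
That leaves Jack = red. Strike red from Ivy.
Grace's domain is down to {green}, so Grace = green. Eliminate green elsewhere: Ivy.
So Ivy = purple.

purple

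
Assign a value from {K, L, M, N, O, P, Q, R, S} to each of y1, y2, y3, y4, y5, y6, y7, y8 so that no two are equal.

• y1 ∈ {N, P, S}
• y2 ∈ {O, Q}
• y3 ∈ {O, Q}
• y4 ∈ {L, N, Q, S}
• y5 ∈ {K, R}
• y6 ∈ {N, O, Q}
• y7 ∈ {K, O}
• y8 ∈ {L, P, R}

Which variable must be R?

y5

y2 and y3 share exactly the 2 values {O, Q}; by pigeonhole those values go to them, so strike O, Q from y4, y6, y7.
y6 has just one choice, so y6 = N. Eliminate N elsewhere: y1, y4.
y7 must be K (only option left). So y5 can't be K.
So R goes to y5.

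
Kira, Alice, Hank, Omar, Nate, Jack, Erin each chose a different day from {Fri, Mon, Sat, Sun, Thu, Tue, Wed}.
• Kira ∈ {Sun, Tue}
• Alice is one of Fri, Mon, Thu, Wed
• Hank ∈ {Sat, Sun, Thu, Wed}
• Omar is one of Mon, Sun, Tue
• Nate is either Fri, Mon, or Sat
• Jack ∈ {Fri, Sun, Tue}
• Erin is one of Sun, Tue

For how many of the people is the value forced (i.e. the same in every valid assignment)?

3

Kira and Erin between them cover only {Sun, Tue} — a naked pair. Remove those values from Hank, Omar, Jack.
That leaves Omar = Mon. Remove Mon from Alice, Nate.
Jack has just one choice, so Jack = Fri. So Alice, Nate can't be Fri.
Nate has just one choice, so Nate = Sat. Remove Sat from Hank.
Determined: Omar=Mon, Nate=Sat, Jack=Fri. The other people each still have more than one consistent value. That makes 3.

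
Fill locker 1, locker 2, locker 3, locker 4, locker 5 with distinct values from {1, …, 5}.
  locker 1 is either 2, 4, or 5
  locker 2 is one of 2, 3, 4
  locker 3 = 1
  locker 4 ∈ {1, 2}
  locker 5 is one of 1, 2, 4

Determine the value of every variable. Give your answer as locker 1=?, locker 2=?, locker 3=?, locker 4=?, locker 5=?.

locker 1=5, locker 2=3, locker 3=1, locker 4=2, locker 5=4

locker 3's domain is down to {1}, so locker 3 = 1. Eliminate 1 elsewhere: locker 4, locker 5.
That leaves locker 4 = 2. Eliminate 2 elsewhere: locker 1, locker 2, locker 5.
locker 5 must be 4 (only option left). Strike 4 from locker 1, locker 2.
locker 1 must be 5 (only option left).
locker 2's domain is down to {3}, so locker 2 = 3.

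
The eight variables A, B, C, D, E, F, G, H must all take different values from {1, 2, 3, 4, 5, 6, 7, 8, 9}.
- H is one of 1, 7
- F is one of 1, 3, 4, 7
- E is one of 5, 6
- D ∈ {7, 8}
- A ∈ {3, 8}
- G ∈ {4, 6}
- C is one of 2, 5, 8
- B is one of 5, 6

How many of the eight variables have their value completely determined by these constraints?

The 8 variables together cover exactly {1, 2, 3, 4, 5, 6, 7, 8} — 8 values for 8 variables — and 2 appears only in C's list, so C = 2.
B and E between them cover only {5, 6} — a naked pair. Remove those values from G.
G must be 4 (only option left). So F can't be 4.
Determined: C=2, G=4. The other variables each still have more than one consistent value. That makes 2.

2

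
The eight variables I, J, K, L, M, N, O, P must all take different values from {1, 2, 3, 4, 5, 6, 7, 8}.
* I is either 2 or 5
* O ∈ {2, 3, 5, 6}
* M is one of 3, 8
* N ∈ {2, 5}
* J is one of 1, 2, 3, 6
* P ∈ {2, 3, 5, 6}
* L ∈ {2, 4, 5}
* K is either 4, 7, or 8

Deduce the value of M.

The 8 variables together cover exactly {1, 2, 3, 4, 5, 6, 7, 8} — 8 values for 8 variables — and 1 appears only in J's list, so J = 1.
The 7 still-open variables draw from only 7 values {2, 3, 4, 5, 6, 7, 8}, so each is used; only K can be 7, hence K = 7.
The 6 still-open variables draw from only 6 values {2, 3, 4, 5, 6, 8}, so each is used; only L can be 4, hence L = 4.
The 5 still-open variables draw from only 5 values {2, 3, 5, 6, 8}, so each is used; only M can be 8, hence M = 8.

8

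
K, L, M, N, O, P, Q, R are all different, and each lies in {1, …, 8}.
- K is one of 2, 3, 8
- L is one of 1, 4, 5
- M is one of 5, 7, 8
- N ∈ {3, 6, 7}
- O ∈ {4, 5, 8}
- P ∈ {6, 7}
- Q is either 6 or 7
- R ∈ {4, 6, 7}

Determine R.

The 8 variables draw from only 8 values {1, 2, 3, 4, 5, 6, 7, 8}, so each is used; only L can be 1, hence L = 1.
The 7 still-open variables draw from only 7 values {2, 3, 4, 5, 6, 7, 8}, so each is used; only K can be 2, hence K = 2.
The 6 still-open variables draw from only 6 values {3, 4, 5, 6, 7, 8}, so each is used; only N can be 3, hence N = 3.
P and Q share exactly the 2 values {6, 7}; by pigeonhole those values go to them, so strike 6, 7 from M, R.
So R = 4.

4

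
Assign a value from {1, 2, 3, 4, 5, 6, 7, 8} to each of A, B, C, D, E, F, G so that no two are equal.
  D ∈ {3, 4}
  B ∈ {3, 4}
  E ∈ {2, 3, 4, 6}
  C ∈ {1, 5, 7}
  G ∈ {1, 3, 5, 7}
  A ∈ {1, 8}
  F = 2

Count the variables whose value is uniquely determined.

2

F has just one choice, so F = 2. Eliminate 2 elsewhere: E.
B and D share exactly the 2 values {3, 4}; by pigeonhole those values go to them, so strike 3, 4 from E, G.
E has just one choice, so E = 6.
Determined: E=6, F=2. The other variables each still have more than one consistent value. That makes 2.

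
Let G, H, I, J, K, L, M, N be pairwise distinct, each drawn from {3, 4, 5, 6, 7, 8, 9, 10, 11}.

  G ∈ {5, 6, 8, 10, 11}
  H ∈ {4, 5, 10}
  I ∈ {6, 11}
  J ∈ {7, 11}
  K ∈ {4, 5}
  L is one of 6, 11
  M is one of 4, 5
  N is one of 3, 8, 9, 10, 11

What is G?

I and L share exactly the 2 values {6, 11}; by pigeonhole those values go to them, so strike 6, 11 from G, J, N.
J has just one choice, so J = 7.
K and M share exactly the 2 values {4, 5}; by pigeonhole those values go to them, so strike 4, 5 from G, H.
That leaves H = 10. Eliminate 10 elsewhere: G, N.
So G = 8.

8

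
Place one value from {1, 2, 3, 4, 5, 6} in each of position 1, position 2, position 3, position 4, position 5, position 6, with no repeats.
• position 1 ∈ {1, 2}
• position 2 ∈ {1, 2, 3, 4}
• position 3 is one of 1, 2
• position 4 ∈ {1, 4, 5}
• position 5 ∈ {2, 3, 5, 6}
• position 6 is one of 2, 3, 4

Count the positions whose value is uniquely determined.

The 6 variables draw from only 6 values {1, 2, 3, 4, 5, 6}, so each is used; only position 5 can be 6, hence position 5 = 6.
The 5 still-open variables together cover exactly {1, 2, 3, 4, 5} — 5 values for 5 variables — and 5 appears only in position 4's list, so position 4 = 5.
The 2 variables position 1 and position 3 are confined to {1, 2}, which locks those values in; drop them from position 2, position 6.
Determined: position 4=5, position 5=6. The other positions each still have more than one consistent value. That makes 2.

2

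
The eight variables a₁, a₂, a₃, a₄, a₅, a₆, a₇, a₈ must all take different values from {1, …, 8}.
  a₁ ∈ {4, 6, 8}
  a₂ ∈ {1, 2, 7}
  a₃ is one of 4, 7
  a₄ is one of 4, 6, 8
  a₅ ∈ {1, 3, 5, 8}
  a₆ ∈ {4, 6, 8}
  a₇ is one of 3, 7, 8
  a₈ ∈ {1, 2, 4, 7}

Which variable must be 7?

Among the 8 variables, 5 fits only a₅ (and all 8 values in {1, 2, 3, 4, 5, 6, 7, 8} must be used), so a₅ = 5.
Among the 7 still-open variables, 3 fits only a₇ (and all 7 values in {1, 2, 3, 4, 6, 7, 8} must be used), so a₇ = 3.
a₁, a₄, a₆ share exactly the 3 values {4, 6, 8}; by pigeonhole those values go to them, so strike 4, 6, 8 from a₃, a₈.
So 7 goes to a₃.

a₃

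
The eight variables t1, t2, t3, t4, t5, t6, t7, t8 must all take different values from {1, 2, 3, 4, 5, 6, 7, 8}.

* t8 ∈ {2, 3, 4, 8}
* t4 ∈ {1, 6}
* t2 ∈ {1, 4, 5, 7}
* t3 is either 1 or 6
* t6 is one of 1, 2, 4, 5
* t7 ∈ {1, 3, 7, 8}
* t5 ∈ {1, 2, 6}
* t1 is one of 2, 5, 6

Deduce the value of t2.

The 2 variables t3 and t4 are confined to {1, 6}, which locks those values in; drop them from t1, t2, t5, t6, t7.
t5's domain is down to {2}, so t5 = 2. Eliminate 2 elsewhere: t1, t6, t8.
t1 must be 5 (only option left). So t2, t6 can't be 5.
t6 has just one choice, so t6 = 4. Remove 4 from t2, t8.
So t2 = 7.

7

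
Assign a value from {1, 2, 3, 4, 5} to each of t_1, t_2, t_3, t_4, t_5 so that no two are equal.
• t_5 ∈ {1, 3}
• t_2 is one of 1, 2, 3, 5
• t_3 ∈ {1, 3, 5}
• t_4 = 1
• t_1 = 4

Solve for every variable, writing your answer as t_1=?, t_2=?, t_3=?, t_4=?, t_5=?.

t_1=4, t_2=2, t_3=5, t_4=1, t_5=3

t_1 has just one choice, so t_1 = 4.
t_4 must be 1 (only option left). Remove 1 from t_2, t_3, t_5.
t_5's domain is down to {3}, so t_5 = 3. Remove 3 from t_2, t_3.
That leaves t_3 = 5. Strike 5 from t_2.
That leaves t_2 = 2.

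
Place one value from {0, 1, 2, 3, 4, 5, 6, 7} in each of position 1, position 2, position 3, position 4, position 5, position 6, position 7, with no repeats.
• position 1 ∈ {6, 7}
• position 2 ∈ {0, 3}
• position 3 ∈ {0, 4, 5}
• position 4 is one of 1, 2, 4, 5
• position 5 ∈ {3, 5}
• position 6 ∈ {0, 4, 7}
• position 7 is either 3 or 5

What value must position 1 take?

position 5 and position 7 share exactly the 2 values {3, 5}; by pigeonhole those values go to them, so strike 3, 5 from position 2, position 3, position 4.
position 2 must be 0 (only option left). Remove 0 from position 3, position 6.
position 3 must be 4 (only option left). Remove 4 from position 4, position 6.
position 6 must be 7 (only option left). Eliminate 7 elsewhere: position 1.
So position 1 = 6.

6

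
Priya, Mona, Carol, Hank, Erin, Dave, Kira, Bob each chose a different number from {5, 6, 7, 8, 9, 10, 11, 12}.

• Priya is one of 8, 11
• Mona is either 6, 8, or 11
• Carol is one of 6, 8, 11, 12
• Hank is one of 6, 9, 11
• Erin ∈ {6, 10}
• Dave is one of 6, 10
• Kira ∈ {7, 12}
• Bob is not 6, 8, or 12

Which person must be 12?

Among the 8 variables, 5 fits only Bob (and all 8 values in {5, 6, 7, 8, 9, 10, 11, 12} must be used), so Bob = 5.
Among the 7 still-open variables, 7 fits only Kira (and all 7 values in {6, 7, 8, 9, 10, 11, 12} must be used), so Kira = 7.
The 6 still-open variables together cover exactly {6, 8, 9, 10, 11, 12} — 6 values for 6 variables — and 9 appears only in Hank's list, so Hank = 9.
The 5 still-open variables together cover exactly {6, 8, 10, 11, 12} — 5 values for 5 variables — and 12 appears only in Carol's list, so Carol = 12.

Carol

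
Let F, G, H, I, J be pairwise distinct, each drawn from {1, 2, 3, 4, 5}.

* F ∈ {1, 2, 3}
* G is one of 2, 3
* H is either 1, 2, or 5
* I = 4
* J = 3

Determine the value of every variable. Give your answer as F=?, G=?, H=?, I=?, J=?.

F=1, G=2, H=5, I=4, J=3

I has just one choice, so I = 4.
J's domain is down to {3}, so J = 3. Remove 3 from F, G.
G's domain is down to {2}, so G = 2. So F, H can't be 2.
F's domain is down to {1}, so F = 1. Remove 1 from H.
H has just one choice, so H = 5.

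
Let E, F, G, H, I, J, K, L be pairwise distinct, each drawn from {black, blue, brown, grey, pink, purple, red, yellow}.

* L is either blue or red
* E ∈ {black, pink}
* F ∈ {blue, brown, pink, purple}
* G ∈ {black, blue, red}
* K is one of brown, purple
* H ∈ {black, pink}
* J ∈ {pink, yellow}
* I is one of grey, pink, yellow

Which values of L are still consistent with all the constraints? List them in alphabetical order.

The 8 variables draw from only 8 values {black, blue, brown, grey, pink, purple, red, yellow}, so each is used; only I can be grey, hence I = grey.
The 7 still-open variables draw from only 7 values {black, blue, brown, pink, purple, red, yellow}, so each is used; only J can be yellow, hence J = yellow.
E and H share exactly the 2 values {black, pink}; by pigeonhole those values go to them, so strike black, pink from F, G.
G and L between them cover only {blue, red} — a naked pair. Remove those values from F.
No further eliminations apply; L can still be any of blue, red.

blue, red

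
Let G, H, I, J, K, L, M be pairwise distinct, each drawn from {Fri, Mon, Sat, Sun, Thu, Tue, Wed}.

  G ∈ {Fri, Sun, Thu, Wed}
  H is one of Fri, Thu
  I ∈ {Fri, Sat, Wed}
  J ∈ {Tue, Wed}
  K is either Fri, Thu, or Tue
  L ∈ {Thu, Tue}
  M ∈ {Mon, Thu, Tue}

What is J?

The 7 variables draw from only 7 values {Fri, Mon, Sat, Sun, Thu, Tue, Wed}, so each is used; only M can be Mon, hence M = Mon.
The 6 still-open variables together cover exactly {Fri, Sat, Sun, Thu, Tue, Wed} — 6 values for 6 variables — and Sat appears only in I's list, so I = Sat.
Among the 5 still-open variables, Sun fits only G (and all 5 values in {Fri, Sun, Thu, Tue, Wed} must be used), so G = Sun.
The 4 still-open variables together cover exactly {Fri, Thu, Tue, Wed} — 4 values for 4 variables — and Wed appears only in J's list, so J = Wed.

Wed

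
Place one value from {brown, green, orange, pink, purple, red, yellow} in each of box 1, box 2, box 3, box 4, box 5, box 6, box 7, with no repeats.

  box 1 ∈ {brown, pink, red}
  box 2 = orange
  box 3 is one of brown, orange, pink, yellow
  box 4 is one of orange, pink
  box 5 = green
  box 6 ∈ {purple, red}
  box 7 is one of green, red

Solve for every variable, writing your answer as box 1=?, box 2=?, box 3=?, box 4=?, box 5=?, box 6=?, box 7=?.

box 2's domain is down to {orange}, so box 2 = orange. Strike orange from box 3, box 4.
box 4 has just one choice, so box 4 = pink. Strike pink from box 1, box 3.
box 5 must be green (only option left). Remove green from box 7.
box 7 has just one choice, so box 7 = red. So box 1, box 6 can't be red.
box 1's domain is down to {brown}, so box 1 = brown. Strike brown from box 3.
box 3's domain is down to {yellow}, so box 3 = yellow.
That leaves box 6 = purple.

box 1=brown, box 2=orange, box 3=yellow, box 4=pink, box 5=green, box 6=purple, box 7=red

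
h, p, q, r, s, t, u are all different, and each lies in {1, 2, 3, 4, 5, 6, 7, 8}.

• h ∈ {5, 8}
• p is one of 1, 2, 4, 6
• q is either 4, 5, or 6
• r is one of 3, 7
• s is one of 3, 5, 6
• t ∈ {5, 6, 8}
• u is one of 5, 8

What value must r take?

7

The 2 variables h and u are confined to {5, 8}, which locks those values in; drop them from q, s, t.
t's domain is down to {6}, so t = 6. Eliminate 6 elsewhere: p, q, s.
That leaves q = 4. So p can't be 4.
s has just one choice, so s = 3. Remove 3 from r.
So r = 7.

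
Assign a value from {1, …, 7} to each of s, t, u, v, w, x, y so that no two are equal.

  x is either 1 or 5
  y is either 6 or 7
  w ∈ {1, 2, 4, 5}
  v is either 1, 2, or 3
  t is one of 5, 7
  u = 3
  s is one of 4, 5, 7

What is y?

6

u must be 3 (only option left). Strike 3 from v.
The 6 still-open variables draw from only 6 values {1, 2, 4, 5, 6, 7}, so each is used; only y can be 6, hence y = 6.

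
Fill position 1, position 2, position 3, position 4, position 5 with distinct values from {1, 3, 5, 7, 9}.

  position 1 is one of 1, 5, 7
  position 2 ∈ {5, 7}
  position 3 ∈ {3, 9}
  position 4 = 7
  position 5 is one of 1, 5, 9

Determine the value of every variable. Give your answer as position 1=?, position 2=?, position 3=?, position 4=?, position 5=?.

position 1=1, position 2=5, position 3=3, position 4=7, position 5=9

position 4's domain is down to {7}, so position 4 = 7. Remove 7 from position 1, position 2.
position 2 has just one choice, so position 2 = 5. Remove 5 from position 1, position 5.
position 1's domain is down to {1}, so position 1 = 1. Strike 1 from position 5.
That leaves position 5 = 9. So position 3 can't be 9.
position 3's domain is down to {3}, so position 3 = 3.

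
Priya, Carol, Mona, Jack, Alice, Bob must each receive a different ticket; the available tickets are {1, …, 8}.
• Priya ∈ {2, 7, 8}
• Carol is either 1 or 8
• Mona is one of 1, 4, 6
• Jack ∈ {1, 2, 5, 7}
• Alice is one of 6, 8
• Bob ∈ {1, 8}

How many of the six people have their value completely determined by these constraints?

2

Carol and Bob share exactly the 2 values {1, 8}; by pigeonhole those values go to them, so strike 1, 8 from Priya, Mona, Jack, Alice.
Alice must be 6 (only option left). So Mona can't be 6.
Mona must be 4 (only option left).
Determined: Mona=4, Alice=6. The other people each still have more than one consistent value. That makes 2.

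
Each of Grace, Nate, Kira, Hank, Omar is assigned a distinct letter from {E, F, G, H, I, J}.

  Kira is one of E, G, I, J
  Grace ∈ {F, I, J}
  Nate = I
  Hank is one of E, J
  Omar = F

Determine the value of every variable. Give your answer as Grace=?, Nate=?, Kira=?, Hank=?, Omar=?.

Grace=J, Nate=I, Kira=G, Hank=E, Omar=F

Nate has just one choice, so Nate = I. Strike I from Grace, Kira.
That leaves Omar = F. Strike F from Grace.
Grace must be J (only option left). Remove J from Kira, Hank.
Hank has just one choice, so Hank = E. Strike E from Kira.
That leaves Kira = G.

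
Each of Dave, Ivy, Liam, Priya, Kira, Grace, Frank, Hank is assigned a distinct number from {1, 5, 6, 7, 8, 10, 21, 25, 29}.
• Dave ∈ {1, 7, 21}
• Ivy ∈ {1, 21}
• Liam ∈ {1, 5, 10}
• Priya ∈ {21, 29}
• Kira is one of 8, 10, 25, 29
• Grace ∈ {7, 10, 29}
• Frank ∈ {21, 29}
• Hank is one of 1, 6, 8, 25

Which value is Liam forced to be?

5

Priya and Frank between them cover only {21, 29} — a naked pair. Remove those values from Dave, Ivy, Kira, Grace.
That leaves Ivy = 1. So Dave, Liam, Hank can't be 1.
Dave must be 7 (only option left). Strike 7 from Grace.
Grace must be 10 (only option left). Remove 10 from Liam, Kira.
So Liam = 5.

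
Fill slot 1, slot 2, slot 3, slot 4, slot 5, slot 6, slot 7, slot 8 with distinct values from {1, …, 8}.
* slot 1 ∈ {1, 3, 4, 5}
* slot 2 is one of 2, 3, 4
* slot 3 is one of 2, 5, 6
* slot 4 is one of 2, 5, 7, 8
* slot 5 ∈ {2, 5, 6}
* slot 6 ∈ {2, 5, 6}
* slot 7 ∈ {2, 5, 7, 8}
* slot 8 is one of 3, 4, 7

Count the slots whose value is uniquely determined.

The 8 variables draw from only 8 values {1, 2, 3, 4, 5, 6, 7, 8}, so each is used; only slot 1 can be 1, hence slot 1 = 1.
slot 3, slot 5, slot 6 share exactly the 3 values {2, 5, 6}; by pigeonhole those values go to them, so strike 2, 5, 6 from slot 2, slot 4, slot 7.
The 2 variables slot 4 and slot 7 are confined to {7, 8}, which locks those values in; drop them from slot 8.
Determined: slot 1=1. The other slots each still have more than one consistent value. That makes 1.

1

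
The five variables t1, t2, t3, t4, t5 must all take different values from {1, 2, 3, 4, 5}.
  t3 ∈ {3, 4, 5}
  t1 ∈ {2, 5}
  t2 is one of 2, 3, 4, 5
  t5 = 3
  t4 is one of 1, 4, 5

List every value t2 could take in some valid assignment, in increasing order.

2, 4, 5

t5's domain is down to {3}, so t5 = 3. So t2, t3 can't be 3.
The 4 still-open variables together cover exactly {1, 2, 4, 5} — 4 values for 4 variables — and 1 appears only in t4's list, so t4 = 1.
No further eliminations apply; t2 can still be any of 2, 4, 5.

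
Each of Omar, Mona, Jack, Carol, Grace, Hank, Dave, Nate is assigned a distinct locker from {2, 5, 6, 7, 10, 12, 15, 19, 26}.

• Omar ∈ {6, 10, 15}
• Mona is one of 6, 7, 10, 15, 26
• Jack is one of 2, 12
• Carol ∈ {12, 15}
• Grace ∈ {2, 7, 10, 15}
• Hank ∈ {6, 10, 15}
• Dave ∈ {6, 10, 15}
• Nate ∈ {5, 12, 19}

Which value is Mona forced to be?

The 3 variables Omar, Hank, Dave are confined to {6, 10, 15}, which locks those values in; drop them from Mona, Carol, Grace.
Carol has just one choice, so Carol = 12. Remove 12 from Jack, Nate.
Jack must be 2 (only option left). Remove 2 from Grace.
That leaves Grace = 7. Eliminate 7 elsewhere: Mona.
So Mona = 26.

26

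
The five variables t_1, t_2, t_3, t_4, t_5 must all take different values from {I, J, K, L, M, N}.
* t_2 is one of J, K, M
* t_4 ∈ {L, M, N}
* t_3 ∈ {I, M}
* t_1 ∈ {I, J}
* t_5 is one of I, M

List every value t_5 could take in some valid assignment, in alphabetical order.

I, M

t_3 and t_5 between them cover only {I, M} — a naked pair. Remove those values from t_1, t_2, t_4.
That leaves t_1 = J. So t_2 can't be J.
t_2's domain is down to {K}, so t_2 = K.
No further eliminations apply; t_5 can still be any of I, M.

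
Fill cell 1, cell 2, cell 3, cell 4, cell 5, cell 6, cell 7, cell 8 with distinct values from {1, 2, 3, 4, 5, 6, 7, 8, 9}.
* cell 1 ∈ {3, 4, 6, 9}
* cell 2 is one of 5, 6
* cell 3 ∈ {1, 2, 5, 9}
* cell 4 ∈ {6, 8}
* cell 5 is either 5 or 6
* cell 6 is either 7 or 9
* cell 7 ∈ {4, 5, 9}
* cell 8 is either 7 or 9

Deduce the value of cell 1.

3

The 2 variables cell 2 and cell 5 are confined to {5, 6}, which locks those values in; drop them from cell 1, cell 3, cell 4, cell 7.
cell 4 must be 8 (only option left).
cell 6 and cell 8 between them cover only {7, 9} — a naked pair. Remove those values from cell 1, cell 3, cell 7.
cell 7 has just one choice, so cell 7 = 4. So cell 1 can't be 4.
So cell 1 = 3.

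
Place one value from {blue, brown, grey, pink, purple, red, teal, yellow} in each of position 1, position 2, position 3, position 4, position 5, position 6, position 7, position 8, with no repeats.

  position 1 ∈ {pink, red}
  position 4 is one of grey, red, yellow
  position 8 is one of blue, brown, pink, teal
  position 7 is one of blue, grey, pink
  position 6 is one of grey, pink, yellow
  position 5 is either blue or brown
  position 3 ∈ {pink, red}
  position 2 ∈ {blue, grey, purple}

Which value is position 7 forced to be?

blue

Among the 8 variables, purple fits only position 2 (and all 8 values in {blue, brown, grey, pink, purple, red, teal, yellow} must be used), so position 2 = purple.
Among the 7 still-open variables, teal fits only position 8 (and all 7 values in {blue, brown, grey, pink, red, teal, yellow} must be used), so position 8 = teal.
Among the 6 still-open variables, brown fits only position 5 (and all 6 values in {blue, brown, grey, pink, red, yellow} must be used), so position 5 = brown.
The 5 still-open variables draw from only 5 values {blue, grey, pink, red, yellow}, so each is used; only position 7 can be blue, hence position 7 = blue.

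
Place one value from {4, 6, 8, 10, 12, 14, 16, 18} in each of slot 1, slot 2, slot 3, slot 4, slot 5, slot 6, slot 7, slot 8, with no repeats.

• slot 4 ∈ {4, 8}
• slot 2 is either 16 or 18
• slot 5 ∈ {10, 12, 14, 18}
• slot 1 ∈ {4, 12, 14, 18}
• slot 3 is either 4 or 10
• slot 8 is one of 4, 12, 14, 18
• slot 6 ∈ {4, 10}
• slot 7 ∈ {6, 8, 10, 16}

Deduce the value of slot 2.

Among the 8 variables, 6 fits only slot 7 (and all 8 values in {4, 6, 8, 10, 12, 14, 16, 18} must be used), so slot 7 = 6.
The 7 still-open variables together cover exactly {4, 8, 10, 12, 14, 16, 18} — 7 values for 7 variables — and 8 appears only in slot 4's list, so slot 4 = 8.
The 6 still-open variables together cover exactly {4, 10, 12, 14, 16, 18} — 6 values for 6 variables — and 16 appears only in slot 2's list, so slot 2 = 16.

16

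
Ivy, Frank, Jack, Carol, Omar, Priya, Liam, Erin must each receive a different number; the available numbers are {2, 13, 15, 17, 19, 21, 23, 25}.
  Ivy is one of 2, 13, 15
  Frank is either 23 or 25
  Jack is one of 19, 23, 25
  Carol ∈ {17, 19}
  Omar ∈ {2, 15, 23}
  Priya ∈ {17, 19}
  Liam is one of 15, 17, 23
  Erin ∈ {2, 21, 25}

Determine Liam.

Among the 8 variables, 13 fits only Ivy (and all 8 values in {2, 13, 15, 17, 19, 21, 23, 25} must be used), so Ivy = 13.
The 7 still-open variables draw from only 7 values {2, 15, 17, 19, 21, 23, 25}, so each is used; only Erin can be 21, hence Erin = 21.
The 6 still-open variables together cover exactly {2, 15, 17, 19, 23, 25} — 6 values for 6 variables — and 2 appears only in Omar's list, so Omar = 2.
The 5 still-open variables together cover exactly {15, 17, 19, 23, 25} — 5 values for 5 variables — and 15 appears only in Liam's list, so Liam = 15.

15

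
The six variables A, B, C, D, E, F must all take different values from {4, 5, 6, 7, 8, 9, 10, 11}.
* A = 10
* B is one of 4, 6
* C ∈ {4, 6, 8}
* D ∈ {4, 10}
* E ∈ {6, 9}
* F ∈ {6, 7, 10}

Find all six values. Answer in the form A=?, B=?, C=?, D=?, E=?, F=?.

A=10, B=6, C=8, D=4, E=9, F=7

A has just one choice, so A = 10. Strike 10 from D, F.
D must be 4 (only option left). So B, C can't be 4.
B's domain is down to {6}, so B = 6. Remove 6 from C, E, F.
C's domain is down to {8}, so C = 8.
E must be 9 (only option left).
That leaves F = 7.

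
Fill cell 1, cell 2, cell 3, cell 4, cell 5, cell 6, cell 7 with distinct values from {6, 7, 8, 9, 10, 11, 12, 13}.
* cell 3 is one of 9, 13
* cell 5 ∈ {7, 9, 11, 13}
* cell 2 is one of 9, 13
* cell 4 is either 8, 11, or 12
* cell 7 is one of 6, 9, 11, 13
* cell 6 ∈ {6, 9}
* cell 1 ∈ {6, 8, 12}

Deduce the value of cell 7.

The 7 variables together cover exactly {6, 7, 8, 9, 11, 12, 13} — 7 values for 7 variables — and 7 appears only in cell 5's list, so cell 5 = 7.
cell 2 and cell 3 share exactly the 2 values {9, 13}; by pigeonhole those values go to them, so strike 9, 13 from cell 6, cell 7.
That leaves cell 6 = 6. Remove 6 from cell 1, cell 7.
So cell 7 = 11.

11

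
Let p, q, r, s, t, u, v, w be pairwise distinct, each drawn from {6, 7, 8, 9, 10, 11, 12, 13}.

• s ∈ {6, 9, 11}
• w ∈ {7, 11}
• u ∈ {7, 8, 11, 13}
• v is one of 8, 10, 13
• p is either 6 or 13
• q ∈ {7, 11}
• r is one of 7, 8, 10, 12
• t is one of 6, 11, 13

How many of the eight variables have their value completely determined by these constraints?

The 8 variables draw from only 8 values {6, 7, 8, 9, 10, 11, 12, 13}, so each is used; only s can be 9, hence s = 9.
The 7 still-open variables together cover exactly {6, 7, 8, 10, 11, 12, 13} — 7 values for 7 variables — and 12 appears only in r's list, so r = 12.
The 6 still-open variables together cover exactly {6, 7, 8, 10, 11, 13} — 6 values for 6 variables — and 10 appears only in v's list, so v = 10.
The 5 still-open variables together cover exactly {6, 7, 8, 11, 13} — 5 values for 5 variables — and 8 appears only in u's list, so u = 8.
q and w between them cover only {7, 11} — a naked pair. Remove those values from t.
Determined: r=12, s=9, u=8, v=10. The other variables each still have more than one consistent value. That makes 4.

4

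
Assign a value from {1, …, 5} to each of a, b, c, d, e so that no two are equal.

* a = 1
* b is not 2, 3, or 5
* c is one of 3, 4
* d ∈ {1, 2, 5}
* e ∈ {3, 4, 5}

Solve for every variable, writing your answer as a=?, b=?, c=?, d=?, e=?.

a=1, b=4, c=3, d=2, e=5

a has just one choice, so a = 1. Strike 1 from b, d.
b's domain is down to {4}, so b = 4. Strike 4 from c, e.
That leaves c = 3. Remove 3 from e.
e's domain is down to {5}, so e = 5. Eliminate 5 elsewhere: d.
d's domain is down to {2}, so d = 2.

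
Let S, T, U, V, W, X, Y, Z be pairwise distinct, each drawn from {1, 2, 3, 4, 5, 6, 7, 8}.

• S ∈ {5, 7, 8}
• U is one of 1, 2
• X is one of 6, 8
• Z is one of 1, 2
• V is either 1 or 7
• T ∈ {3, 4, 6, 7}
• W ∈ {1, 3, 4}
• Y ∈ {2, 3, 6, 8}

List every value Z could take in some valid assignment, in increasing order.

1, 2

The 8 variables draw from only 8 values {1, 2, 3, 4, 5, 6, 7, 8}, so each is used; only S can be 5, hence S = 5.
The 2 variables U and Z are confined to {1, 2}, which locks those values in; drop them from V, W, Y.
V must be 7 (only option left). So T can't be 7.
No further eliminations apply; Z can still be any of 1, 2.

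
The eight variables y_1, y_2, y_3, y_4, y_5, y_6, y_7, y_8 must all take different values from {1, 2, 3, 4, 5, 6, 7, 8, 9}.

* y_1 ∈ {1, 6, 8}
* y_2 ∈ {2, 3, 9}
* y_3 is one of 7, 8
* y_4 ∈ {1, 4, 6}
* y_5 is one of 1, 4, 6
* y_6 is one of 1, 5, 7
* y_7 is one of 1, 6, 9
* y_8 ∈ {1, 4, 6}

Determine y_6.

5

The 3 variables y_4, y_5, y_8 are confined to {1, 4, 6}, which locks those values in; drop them from y_1, y_6, y_7.
That leaves y_1 = 8. So y_3 can't be 8.
y_3's domain is down to {7}, so y_3 = 7. Eliminate 7 elsewhere: y_6.
So y_6 = 5.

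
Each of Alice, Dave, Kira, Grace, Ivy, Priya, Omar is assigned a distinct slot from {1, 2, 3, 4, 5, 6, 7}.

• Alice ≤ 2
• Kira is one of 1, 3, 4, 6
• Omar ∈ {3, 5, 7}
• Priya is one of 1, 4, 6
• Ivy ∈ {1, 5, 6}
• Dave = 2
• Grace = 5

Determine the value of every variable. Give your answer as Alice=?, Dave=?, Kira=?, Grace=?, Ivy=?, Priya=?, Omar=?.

Alice=1, Dave=2, Kira=3, Grace=5, Ivy=6, Priya=4, Omar=7

Dave's domain is down to {2}, so Dave = 2. So Alice can't be 2.
Grace's domain is down to {5}, so Grace = 5. So Ivy, Omar can't be 5.
Alice has just one choice, so Alice = 1. Remove 1 from Kira, Ivy, Priya.
That leaves Ivy = 6. So Kira, Priya can't be 6.
Priya's domain is down to {4}, so Priya = 4. Eliminate 4 elsewhere: Kira.
That leaves Kira = 3. Eliminate 3 elsewhere: Omar.
That leaves Omar = 7.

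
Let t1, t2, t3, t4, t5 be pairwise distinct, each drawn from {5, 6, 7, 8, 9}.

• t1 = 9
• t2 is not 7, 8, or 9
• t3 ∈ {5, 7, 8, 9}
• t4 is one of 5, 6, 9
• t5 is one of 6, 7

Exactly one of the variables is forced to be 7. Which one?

t1 has just one choice, so t1 = 9. Strike 9 from t3, t4.
The 4 still-open variables together cover exactly {5, 6, 7, 8} — 4 values for 4 variables — and 8 appears only in t3's list, so t3 = 8.
The 3 still-open variables draw from only 3 values {5, 6, 7}, so each is used; only t5 can be 7, hence t5 = 7.

t5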